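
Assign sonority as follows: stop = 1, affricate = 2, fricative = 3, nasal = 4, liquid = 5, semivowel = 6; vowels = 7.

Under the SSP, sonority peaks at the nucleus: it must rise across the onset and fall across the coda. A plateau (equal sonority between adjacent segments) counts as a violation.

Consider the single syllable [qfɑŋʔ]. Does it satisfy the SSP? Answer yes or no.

yes

Onset: /q/ is a stop (sonority 1), /f/ is a fricative (sonority 3); then the nucleus /ɑ/ (sonority 7).
Onset profile 1-3-7 — rises to the nucleus.
Coda: /ŋ/ is a nasal (sonority 4), /ʔ/ is a stop (sonority 1).
Coda profile 7-4-1 — falls from the nucleus.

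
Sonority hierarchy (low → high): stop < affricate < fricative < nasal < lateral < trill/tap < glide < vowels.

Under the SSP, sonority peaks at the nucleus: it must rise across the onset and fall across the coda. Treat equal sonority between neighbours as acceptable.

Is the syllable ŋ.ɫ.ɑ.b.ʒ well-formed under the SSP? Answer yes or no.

no

Onset: /ŋ/ is a nasal (sonority 4), /ɫ/ is a lateral (sonority 5); then the nucleus /ɑ/ (sonority 8).
Onset profile 4-5-8 — rises to the nucleus.
Coda: /b/ is a stop (sonority 1), /ʒ/ is a fricative (sonority 3).
Coda profile 8-1-3 — does not fall throughout.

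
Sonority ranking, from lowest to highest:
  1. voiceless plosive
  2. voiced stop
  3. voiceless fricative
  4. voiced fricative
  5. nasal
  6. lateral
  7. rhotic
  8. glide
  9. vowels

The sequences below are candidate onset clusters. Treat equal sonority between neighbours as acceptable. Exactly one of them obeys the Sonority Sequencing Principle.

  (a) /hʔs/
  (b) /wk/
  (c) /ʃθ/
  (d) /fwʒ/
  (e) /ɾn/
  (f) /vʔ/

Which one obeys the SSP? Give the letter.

(a) /hʔs/: profile 3-1-3 — violates.
(b) /wk/: profile 8-1 — violates.
(c) /ʃθ/: profile 3-3 — obeys.
(d) /fwʒ/: profile 3-8-4 — violates.
(e) /ɾn/: profile 7-5 — violates.
(f) /vʔ/: profile 4-1 — violates.

c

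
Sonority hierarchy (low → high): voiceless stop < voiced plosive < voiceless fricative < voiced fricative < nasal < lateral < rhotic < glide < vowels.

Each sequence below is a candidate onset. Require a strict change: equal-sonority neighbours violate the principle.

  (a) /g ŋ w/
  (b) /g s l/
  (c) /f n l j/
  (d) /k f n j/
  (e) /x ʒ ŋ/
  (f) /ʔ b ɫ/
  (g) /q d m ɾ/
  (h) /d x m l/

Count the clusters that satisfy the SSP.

8

(a) /g ŋ w/: profile 2-5-8 — obeys.
(b) /g s l/: profile 2-3-6 — obeys.
(c) /f n l j/: profile 3-5-6-8 — obeys.
(d) /k f n j/: profile 1-3-5-8 — obeys.
(e) /x ʒ ŋ/: profile 3-4-5 — obeys.
(f) /ʔ b ɫ/: profile 1-2-6 — obeys.
(g) /q d m ɾ/: profile 1-2-5-7 — obeys.
(h) /d x m l/: profile 2-3-5-6 — obeys.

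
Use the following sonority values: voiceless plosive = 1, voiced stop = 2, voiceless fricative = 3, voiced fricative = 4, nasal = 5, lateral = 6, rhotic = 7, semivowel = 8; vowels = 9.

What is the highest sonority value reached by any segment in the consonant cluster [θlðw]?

/θ/: voiceless fricative = 3.
/l/: lateral = 6.
/ð/: voiced fricative = 4.
/w/: semivowel = 8.
The maximum is 8.

8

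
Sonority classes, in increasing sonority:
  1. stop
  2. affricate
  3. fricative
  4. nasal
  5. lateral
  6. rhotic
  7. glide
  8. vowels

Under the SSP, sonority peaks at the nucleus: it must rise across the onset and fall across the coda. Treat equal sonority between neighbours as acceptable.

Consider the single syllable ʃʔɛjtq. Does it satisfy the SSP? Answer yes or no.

Onset: /ʃ/ is a fricative (sonority 3), /ʔ/ is a stop (sonority 1); then the nucleus /ɛ/ (sonority 8).
Onset profile 3-1-8 — does not rise throughout.
Coda: /j/ is a glide (sonority 7), /t/ is a stop (sonority 1), /q/ is a stop (sonority 1).
Coda profile 8-7-1-1 — falls from the nucleus.

no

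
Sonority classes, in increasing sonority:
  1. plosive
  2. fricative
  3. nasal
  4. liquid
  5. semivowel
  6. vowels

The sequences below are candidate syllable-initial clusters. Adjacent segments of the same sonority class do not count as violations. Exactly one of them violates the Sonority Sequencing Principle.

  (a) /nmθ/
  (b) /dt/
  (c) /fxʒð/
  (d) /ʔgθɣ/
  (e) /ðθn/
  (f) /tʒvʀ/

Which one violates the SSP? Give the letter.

(a) /nmθ/: profile 3-3-2 — violates.
(b) /dt/: profile 1-1 — obeys.
(c) /fxʒð/: profile 2-2-2-2 — obeys.
(d) /ʔgθɣ/: profile 1-1-2-2 — obeys.
(e) /ðθn/: profile 2-2-3 — obeys.
(f) /tʒvʀ/: profile 1-2-2-4 — obeys.

a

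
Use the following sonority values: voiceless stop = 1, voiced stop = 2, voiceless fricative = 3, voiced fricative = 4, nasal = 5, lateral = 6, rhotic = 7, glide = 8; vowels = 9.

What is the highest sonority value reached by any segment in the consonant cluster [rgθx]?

7

/r/ — rhotic, sonority 7.
/g/ — voiced stop, sonority 2.
/θ/ — voiceless fricative, sonority 3.
/x/ — voiceless fricative, sonority 3.
The maximum is 7.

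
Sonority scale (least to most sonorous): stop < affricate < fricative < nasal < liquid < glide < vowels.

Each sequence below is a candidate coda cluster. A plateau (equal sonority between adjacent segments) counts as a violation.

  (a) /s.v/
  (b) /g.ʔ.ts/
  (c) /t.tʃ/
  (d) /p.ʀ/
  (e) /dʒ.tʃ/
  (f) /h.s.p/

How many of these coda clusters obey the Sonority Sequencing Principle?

0

(a) /s.v/: profile 3-3 — violates.
(b) /g.ʔ.ts/: profile 1-1-2 — violates.
(c) /t.tʃ/: profile 1-2 — violates.
(d) /p.ʀ/: profile 1-5 — violates.
(e) /dʒ.tʃ/: profile 2-2 — violates.
(f) /h.s.p/: profile 3-3-1 — violates.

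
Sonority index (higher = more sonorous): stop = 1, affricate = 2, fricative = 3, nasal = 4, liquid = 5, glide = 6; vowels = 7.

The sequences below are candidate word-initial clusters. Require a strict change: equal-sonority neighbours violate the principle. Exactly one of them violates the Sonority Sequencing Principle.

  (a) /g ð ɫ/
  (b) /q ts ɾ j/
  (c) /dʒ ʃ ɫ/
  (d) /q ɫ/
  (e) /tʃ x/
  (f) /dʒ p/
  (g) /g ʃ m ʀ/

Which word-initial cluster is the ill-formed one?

f

(a) /g ð ɫ/: profile 1-3-5 — obeys.
(b) /q ts ɾ j/: profile 1-2-5-6 — obeys.
(c) /dʒ ʃ ɫ/: profile 2-3-5 — obeys.
(d) /q ɫ/: profile 1-5 — obeys.
(e) /tʃ x/: profile 2-3 — obeys.
(f) /dʒ p/: profile 2-1 — violates.
(g) /g ʃ m ʀ/: profile 1-3-4-5 — obeys.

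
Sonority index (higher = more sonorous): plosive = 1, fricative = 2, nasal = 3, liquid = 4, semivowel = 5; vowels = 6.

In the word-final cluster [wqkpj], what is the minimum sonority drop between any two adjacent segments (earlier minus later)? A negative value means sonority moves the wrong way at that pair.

/w/ — semivowel, sonority 5.
/q/ — plosive, sonority 1.
/k/ — plosive, sonority 1.
/p/ — plosive, sonority 1.
/j/ — semivowel, sonority 5.
/w/→/q/: change +4.
/q/→/k/: change +0.
/k/→/p/: change +0.
/p/→/j/: change -4.
Minimum = -4.

-4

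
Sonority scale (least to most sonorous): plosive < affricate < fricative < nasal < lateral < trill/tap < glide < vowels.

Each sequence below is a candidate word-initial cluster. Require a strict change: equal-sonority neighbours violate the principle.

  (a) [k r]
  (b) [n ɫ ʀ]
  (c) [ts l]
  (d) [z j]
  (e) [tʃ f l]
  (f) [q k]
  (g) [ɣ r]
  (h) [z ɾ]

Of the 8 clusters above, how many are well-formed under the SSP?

7

(a) sonority 1-6: well-formed.
(b) sonority 4-5-6: well-formed.
(c) sonority 2-5: well-formed.
(d) sonority 3-7: well-formed.
(e) sonority 2-3-5: well-formed.
(f) sonority 1-1: ill-formed.
(g) sonority 3-6: well-formed.
(h) sonority 3-6: well-formed.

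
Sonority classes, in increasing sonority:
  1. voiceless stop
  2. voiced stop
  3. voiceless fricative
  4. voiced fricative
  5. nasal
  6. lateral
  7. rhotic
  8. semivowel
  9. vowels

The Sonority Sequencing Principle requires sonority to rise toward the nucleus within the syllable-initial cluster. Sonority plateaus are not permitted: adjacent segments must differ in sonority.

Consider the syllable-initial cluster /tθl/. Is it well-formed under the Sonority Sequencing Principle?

yes

/t/ is a voiceless stop (sonority 1).
/θ/ is a voiceless fricative (sonority 3).
/l/ is a lateral (sonority 6).
The profile 1-3-6 strictly rises, so the syllable-initial cluster satisfies the SSP.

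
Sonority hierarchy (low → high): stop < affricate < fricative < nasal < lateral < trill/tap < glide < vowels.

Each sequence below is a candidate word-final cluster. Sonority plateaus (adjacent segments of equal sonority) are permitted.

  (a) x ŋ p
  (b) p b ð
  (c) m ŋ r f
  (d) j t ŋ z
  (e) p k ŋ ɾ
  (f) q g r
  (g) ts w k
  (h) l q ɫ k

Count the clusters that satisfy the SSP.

0

(a) 3-4-1 → violates
(b) 1-1-3 → violates
(c) 4-4-6-3 → violates
(d) 7-1-4-3 → violates
(e) 1-1-4-6 → violates
(f) 1-1-6 → violates
(g) 2-7-1 → violates
(h) 5-1-5-1 → violates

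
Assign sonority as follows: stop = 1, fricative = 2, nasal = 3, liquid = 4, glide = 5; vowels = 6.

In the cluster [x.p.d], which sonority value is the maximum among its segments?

2

/x/: fricative = 2.
/p/: stop = 1.
/d/: stop = 1.
The maximum is 2.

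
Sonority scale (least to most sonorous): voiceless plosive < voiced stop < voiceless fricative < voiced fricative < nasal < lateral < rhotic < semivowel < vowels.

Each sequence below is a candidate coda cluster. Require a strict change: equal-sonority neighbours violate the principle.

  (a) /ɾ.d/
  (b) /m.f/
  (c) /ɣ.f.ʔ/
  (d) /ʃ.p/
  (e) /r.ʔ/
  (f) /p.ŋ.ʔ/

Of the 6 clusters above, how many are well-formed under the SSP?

(a) sonority 7-2: well-formed.
(b) sonority 5-3: well-formed.
(c) sonority 4-3-1: well-formed.
(d) sonority 3-1: well-formed.
(e) sonority 7-1: well-formed.
(f) sonority 1-5-1: ill-formed.

5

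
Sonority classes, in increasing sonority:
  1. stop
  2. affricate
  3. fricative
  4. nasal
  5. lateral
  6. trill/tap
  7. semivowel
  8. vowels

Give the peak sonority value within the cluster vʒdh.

3

/v/ is a fricative (sonority 3).
/ʒ/ is a fricative (sonority 3).
/d/ is a stop (sonority 1).
/h/ is a fricative (sonority 3).
The maximum is 3.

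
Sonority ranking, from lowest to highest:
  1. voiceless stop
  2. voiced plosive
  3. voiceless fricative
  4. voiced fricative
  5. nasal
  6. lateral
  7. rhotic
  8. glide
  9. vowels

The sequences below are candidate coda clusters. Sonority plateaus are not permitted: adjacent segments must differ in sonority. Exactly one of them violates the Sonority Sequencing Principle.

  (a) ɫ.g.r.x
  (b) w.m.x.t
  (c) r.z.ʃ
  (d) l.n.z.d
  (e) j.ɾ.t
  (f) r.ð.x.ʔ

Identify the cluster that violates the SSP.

(a) sonority 6-2-7-3: ill-formed.
(b) sonority 8-5-3-1: well-formed.
(c) sonority 7-4-3: well-formed.
(d) sonority 6-5-4-2: well-formed.
(e) sonority 8-7-1: well-formed.
(f) sonority 7-4-3-1: well-formed.

a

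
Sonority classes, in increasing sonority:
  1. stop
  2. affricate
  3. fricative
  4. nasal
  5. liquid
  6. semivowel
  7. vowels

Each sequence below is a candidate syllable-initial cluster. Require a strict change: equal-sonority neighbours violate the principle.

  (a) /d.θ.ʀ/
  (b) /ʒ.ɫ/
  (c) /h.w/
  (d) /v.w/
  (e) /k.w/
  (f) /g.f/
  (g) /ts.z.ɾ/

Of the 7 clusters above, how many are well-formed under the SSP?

7

(a) sonority 1-3-5: well-formed.
(b) sonority 3-5: well-formed.
(c) sonority 3-6: well-formed.
(d) sonority 3-6: well-formed.
(e) sonority 1-6: well-formed.
(f) sonority 1-3: well-formed.
(g) sonority 2-3-5: well-formed.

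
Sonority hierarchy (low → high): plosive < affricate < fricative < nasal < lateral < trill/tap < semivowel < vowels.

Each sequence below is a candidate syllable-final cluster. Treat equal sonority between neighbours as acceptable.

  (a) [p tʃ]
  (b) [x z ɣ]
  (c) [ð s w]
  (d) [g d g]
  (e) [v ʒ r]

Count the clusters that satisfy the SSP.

(a) [p tʃ]: profile 1-2 — violates.
(b) [x z ɣ]: profile 3-3-3 — obeys.
(c) [ð s w]: profile 3-3-7 — violates.
(d) [g d g]: profile 1-1-1 — obeys.
(e) [v ʒ r]: profile 3-3-6 — violates.

2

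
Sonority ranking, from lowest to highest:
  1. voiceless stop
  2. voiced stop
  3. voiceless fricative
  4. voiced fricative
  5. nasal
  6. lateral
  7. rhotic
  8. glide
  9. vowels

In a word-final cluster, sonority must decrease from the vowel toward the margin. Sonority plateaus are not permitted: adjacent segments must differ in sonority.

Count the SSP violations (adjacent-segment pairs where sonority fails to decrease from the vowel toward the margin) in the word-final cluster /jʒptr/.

2

/j/: glide = 8.
/ʒ/: voiced fricative = 4.
/p/: voiceless stop = 1.
/t/: voiceless stop = 1.
/r/: rhotic = 7.
/j/→/ʒ/: 8→4 (falls) — ok.
/ʒ/→/p/: 4→1 (falls) — ok.
/p/→/t/: 1→1 (plateau) — violation.
/t/→/r/: 1→7 (does not fall) — violation.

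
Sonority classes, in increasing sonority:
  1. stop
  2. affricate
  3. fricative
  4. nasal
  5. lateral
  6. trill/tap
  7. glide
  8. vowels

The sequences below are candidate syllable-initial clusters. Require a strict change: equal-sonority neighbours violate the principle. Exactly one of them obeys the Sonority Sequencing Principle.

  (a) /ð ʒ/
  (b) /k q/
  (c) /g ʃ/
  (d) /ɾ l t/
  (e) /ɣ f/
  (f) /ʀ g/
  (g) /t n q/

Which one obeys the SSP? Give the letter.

(a) /ð ʒ/: profile 3-3 — violates.
(b) /k q/: profile 1-1 — violates.
(c) /g ʃ/: profile 1-3 — obeys.
(d) /ɾ l t/: profile 6-5-1 — violates.
(e) /ɣ f/: profile 3-3 — violates.
(f) /ʀ g/: profile 6-1 — violates.
(g) /t n q/: profile 1-4-1 — violates.

c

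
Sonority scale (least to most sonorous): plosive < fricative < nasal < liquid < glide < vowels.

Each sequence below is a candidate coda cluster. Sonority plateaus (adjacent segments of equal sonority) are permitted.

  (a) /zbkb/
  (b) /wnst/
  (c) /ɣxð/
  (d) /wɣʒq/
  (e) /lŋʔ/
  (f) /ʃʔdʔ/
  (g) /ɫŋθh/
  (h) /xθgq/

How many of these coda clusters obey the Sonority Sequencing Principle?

(a) 2-1-1-1 → obeys
(b) 5-3-2-1 → obeys
(c) 2-2-2 → obeys
(d) 5-2-2-1 → obeys
(e) 4-3-1 → obeys
(f) 2-1-1-1 → obeys
(g) 4-3-2-2 → obeys
(h) 2-2-1-1 → obeys

8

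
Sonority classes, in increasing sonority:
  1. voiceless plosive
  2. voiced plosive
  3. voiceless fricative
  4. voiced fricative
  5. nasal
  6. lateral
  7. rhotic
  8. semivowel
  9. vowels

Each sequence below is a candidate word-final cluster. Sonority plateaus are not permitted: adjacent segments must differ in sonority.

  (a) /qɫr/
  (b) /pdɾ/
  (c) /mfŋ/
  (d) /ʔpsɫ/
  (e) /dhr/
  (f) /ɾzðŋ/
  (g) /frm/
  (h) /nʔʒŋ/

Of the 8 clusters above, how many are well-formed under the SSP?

(a) sonority 1-6-7: ill-formed.
(b) sonority 1-2-7: ill-formed.
(c) sonority 5-3-5: ill-formed.
(d) sonority 1-1-3-6: ill-formed.
(e) sonority 2-3-7: ill-formed.
(f) sonority 7-4-4-5: ill-formed.
(g) sonority 3-7-5: ill-formed.
(h) sonority 5-1-4-5: ill-formed.

0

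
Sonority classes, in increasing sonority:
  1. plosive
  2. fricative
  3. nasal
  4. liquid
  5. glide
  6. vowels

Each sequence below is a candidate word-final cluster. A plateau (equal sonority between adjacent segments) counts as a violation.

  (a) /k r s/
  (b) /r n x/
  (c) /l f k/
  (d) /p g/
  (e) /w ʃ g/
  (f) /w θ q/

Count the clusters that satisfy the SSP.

(a) /k r s/: profile 1-4-2 — violates.
(b) /r n x/: profile 4-3-2 — obeys.
(c) /l f k/: profile 4-2-1 — obeys.
(d) /p g/: profile 1-1 — violates.
(e) /w ʃ g/: profile 5-2-1 — obeys.
(f) /w θ q/: profile 5-2-1 — obeys.

4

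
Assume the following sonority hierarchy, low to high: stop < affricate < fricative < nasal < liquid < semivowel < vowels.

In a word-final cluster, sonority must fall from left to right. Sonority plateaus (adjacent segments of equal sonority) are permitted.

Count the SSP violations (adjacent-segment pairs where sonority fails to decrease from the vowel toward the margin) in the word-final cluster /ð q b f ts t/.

1

/ð/ is a fricative (sonority 3).
/q/ is a stop (sonority 1).
/b/ is a stop (sonority 1).
/f/ is a fricative (sonority 3).
/ts/ is an affricate (sonority 2).
/t/ is a stop (sonority 1).
/ð/→/q/: 3→1 (falls) — ok.
/q/→/b/: 1→1 (plateau, allowed) — ok.
/b/→/f/: 1→3 (does not fall) — violation.
/f/→/ts/: 3→2 (falls) — ok.
/ts/→/t/: 2→1 (falls) — ok.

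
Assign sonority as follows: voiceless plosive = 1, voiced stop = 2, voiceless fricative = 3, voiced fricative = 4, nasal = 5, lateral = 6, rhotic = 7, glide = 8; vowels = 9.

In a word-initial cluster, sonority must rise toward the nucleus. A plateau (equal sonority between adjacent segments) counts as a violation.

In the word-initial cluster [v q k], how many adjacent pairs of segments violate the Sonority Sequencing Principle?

/v/: voiced fricative = 4.
/q/: voiceless plosive = 1.
/k/: voiceless plosive = 1.
/v/→/q/: 4→1 (does not rise) — violation.
/q/→/k/: 1→1 (plateau) — violation.

2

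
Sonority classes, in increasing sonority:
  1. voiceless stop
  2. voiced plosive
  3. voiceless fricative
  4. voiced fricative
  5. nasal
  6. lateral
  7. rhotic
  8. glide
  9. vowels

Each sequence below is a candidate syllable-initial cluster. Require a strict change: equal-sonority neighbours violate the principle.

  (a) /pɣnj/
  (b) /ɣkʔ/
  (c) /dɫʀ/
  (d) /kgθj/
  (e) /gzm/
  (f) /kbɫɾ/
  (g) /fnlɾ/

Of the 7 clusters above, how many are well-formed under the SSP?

6

(a) 1-4-5-8 → obeys
(b) 4-1-1 → violates
(c) 2-6-7 → obeys
(d) 1-2-3-8 → obeys
(e) 2-4-5 → obeys
(f) 1-2-6-7 → obeys
(g) 3-5-6-7 → obeys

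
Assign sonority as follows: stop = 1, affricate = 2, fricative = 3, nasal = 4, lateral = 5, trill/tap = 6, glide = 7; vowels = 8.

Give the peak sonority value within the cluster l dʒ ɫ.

/l/ is a lateral (sonority 5).
/dʒ/ is an affricate (sonority 2).
/ɫ/ is a lateral (sonority 5).
The maximum is 5.

5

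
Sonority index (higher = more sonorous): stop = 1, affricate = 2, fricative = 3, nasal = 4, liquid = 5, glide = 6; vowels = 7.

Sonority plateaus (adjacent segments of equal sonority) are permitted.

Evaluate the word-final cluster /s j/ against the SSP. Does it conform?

/s/ — fricative, sonority 3.
/j/ — glide, sonority 6.
The profile is 3-6. Between /s/ (3) and /j/ (6) sonority does not fall, so the cluster violates the SSP.

no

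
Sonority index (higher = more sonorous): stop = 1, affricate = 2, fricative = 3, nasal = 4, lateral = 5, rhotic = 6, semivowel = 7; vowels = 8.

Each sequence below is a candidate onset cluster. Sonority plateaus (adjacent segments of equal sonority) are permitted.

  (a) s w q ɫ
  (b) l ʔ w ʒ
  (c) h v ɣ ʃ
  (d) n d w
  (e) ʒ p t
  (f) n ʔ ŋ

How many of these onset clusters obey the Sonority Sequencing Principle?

1

(a) 3-7-1-5 → violates
(b) 5-1-7-3 → violates
(c) 3-3-3-3 → obeys
(d) 4-1-7 → violates
(e) 3-1-1 → violates
(f) 4-1-4 → violates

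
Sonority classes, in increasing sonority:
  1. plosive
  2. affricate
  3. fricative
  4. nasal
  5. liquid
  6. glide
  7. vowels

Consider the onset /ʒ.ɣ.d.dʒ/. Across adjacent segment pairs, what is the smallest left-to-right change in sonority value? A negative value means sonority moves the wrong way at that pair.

/ʒ/ — fricative, sonority 3.
/ɣ/ — fricative, sonority 3.
/d/ — plosive, sonority 1.
/dʒ/ — affricate, sonority 2.
/ʒ/→/ɣ/: change +0.
/ɣ/→/d/: change -2.
/d/→/dʒ/: change +1.
Minimum = -2.

-2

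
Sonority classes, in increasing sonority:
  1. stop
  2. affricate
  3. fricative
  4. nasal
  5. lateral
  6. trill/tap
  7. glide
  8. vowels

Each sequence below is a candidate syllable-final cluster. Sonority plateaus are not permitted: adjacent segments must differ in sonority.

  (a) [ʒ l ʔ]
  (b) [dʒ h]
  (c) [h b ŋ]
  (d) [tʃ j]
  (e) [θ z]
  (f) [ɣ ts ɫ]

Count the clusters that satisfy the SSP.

(a) 3-5-1 → violates
(b) 2-3 → violates
(c) 3-1-4 → violates
(d) 2-7 → violates
(e) 3-3 → violates
(f) 3-2-5 → violates

0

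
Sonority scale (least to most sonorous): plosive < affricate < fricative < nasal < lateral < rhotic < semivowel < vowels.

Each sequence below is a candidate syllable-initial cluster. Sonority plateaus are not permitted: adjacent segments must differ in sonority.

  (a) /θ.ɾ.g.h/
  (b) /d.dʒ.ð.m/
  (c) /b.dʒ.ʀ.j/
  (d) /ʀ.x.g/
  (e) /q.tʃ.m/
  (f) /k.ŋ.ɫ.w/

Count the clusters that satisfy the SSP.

4

(a) 3-6-1-3 → violates
(b) 1-2-3-4 → obeys
(c) 1-2-6-7 → obeys
(d) 6-3-1 → violates
(e) 1-2-4 → obeys
(f) 1-4-5-7 → obeys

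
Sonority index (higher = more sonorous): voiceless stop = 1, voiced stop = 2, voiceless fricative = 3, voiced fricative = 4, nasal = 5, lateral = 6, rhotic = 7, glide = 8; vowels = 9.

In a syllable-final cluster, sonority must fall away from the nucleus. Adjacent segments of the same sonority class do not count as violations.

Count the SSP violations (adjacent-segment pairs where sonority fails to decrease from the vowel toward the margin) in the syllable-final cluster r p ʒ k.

1

/r/ — rhotic, sonority 7.
/p/ — voiceless stop, sonority 1.
/ʒ/ — voiced fricative, sonority 4.
/k/ — voiceless stop, sonority 1.
/r/→/p/: 7→1 (falls) — ok.
/p/→/ʒ/: 1→4 (does not fall) — violation.
/ʒ/→/k/: 4→1 (falls) — ok.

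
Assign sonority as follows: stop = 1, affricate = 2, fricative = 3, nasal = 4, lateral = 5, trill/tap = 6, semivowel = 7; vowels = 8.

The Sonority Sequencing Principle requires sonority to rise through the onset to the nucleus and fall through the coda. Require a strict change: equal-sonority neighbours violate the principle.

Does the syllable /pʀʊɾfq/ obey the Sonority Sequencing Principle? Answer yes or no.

Onset: /p/ is a stop (sonority 1), /ʀ/ is a trill/tap (sonority 6); then the nucleus /ʊ/ (sonority 8).
Onset profile 1-6-8 — rises to the nucleus.
Coda: /ɾ/ is a trill/tap (sonority 6), /f/ is a fricative (sonority 3), /q/ is a stop (sonority 1).
Coda profile 8-6-3-1 — falls from the nucleus.

yes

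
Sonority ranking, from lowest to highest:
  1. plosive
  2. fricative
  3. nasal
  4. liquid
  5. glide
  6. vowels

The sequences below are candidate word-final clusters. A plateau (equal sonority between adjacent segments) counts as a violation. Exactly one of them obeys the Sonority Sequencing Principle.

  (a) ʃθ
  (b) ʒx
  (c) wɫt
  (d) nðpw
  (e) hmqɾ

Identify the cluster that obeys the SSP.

c

(a) ʃθ: profile 2-2 — violates.
(b) ʒx: profile 2-2 — violates.
(c) wɫt: profile 5-4-1 — obeys.
(d) nðpw: profile 3-2-1-5 — violates.
(e) hmqɾ: profile 2-3-1-4 — violates.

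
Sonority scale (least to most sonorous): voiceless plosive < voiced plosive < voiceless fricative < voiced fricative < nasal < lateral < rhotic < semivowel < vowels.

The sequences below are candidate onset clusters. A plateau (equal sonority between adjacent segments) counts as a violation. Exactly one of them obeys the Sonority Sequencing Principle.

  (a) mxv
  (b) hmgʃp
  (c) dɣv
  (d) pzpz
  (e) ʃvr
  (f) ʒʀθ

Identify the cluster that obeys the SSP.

(a) mxv: profile 5-3-4 — violates.
(b) hmgʃp: profile 3-5-2-3-1 — violates.
(c) dɣv: profile 2-4-4 — violates.
(d) pzpz: profile 1-4-1-4 — violates.
(e) ʃvr: profile 3-4-7 — obeys.
(f) ʒʀθ: profile 4-7-3 — violates.

e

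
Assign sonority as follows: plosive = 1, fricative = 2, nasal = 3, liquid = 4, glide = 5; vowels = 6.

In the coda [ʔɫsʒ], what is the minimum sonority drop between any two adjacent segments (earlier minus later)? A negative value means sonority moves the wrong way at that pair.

/ʔ/: plosive = 1.
/ɫ/: liquid = 4.
/s/: fricative = 2.
/ʒ/: fricative = 2.
/ʔ/→/ɫ/: change -3.
/ɫ/→/s/: change +2.
/s/→/ʒ/: change +0.
Minimum = -3.

-3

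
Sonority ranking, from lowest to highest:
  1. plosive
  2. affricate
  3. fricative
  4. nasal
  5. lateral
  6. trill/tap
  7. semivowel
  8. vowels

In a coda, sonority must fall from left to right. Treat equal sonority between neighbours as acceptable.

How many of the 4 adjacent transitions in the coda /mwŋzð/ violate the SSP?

1

/m/ is a nasal (sonority 4).
/w/ is a semivowel (sonority 7).
/ŋ/ is a nasal (sonority 4).
/z/ is a fricative (sonority 3).
/ð/ is a fricative (sonority 3).
/m/→/w/: 4→7 (does not fall) — violation.
/w/→/ŋ/: 7→4 (falls) — ok.
/ŋ/→/z/: 4→3 (falls) — ok.
/z/→/ð/: 3→3 (plateau, allowed) — ok.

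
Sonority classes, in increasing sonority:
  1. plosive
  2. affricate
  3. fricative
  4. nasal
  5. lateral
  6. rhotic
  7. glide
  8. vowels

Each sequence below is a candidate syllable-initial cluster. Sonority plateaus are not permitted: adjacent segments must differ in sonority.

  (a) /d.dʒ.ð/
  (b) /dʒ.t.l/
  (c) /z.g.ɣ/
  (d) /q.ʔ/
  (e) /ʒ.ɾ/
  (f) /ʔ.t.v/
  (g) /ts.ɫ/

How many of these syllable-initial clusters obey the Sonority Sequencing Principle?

(a) sonority 1-2-3: well-formed.
(b) sonority 2-1-5: ill-formed.
(c) sonority 3-1-3: ill-formed.
(d) sonority 1-1: ill-formed.
(e) sonority 3-6: well-formed.
(f) sonority 1-1-3: ill-formed.
(g) sonority 2-5: well-formed.

3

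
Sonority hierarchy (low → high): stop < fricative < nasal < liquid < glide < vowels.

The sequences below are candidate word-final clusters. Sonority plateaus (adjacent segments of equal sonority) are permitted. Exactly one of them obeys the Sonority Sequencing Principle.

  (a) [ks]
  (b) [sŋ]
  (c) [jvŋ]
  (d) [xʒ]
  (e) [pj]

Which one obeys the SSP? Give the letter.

(a) [ks]: profile 1-2 — violates.
(b) [sŋ]: profile 2-3 — violates.
(c) [jvŋ]: profile 5-2-3 — violates.
(d) [xʒ]: profile 2-2 — obeys.
(e) [pj]: profile 1-5 — violates.

d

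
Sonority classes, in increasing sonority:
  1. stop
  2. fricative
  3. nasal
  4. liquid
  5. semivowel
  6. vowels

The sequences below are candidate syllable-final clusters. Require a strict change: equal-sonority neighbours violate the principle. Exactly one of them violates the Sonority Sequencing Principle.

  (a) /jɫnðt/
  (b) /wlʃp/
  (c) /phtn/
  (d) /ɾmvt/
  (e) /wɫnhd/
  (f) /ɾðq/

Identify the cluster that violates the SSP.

c

(a) sonority 5-4-3-2-1: well-formed.
(b) sonority 5-4-2-1: well-formed.
(c) sonority 1-2-1-3: ill-formed.
(d) sonority 4-3-2-1: well-formed.
(e) sonority 5-4-3-2-1: well-formed.
(f) sonority 4-2-1: well-formed.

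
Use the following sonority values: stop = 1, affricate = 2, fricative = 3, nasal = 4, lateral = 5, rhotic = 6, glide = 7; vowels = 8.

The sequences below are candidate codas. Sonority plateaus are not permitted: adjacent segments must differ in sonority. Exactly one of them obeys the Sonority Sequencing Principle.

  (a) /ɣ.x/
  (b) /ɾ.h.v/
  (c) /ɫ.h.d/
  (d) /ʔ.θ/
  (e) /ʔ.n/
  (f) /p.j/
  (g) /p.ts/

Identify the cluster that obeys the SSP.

(a) sonority 3-3: ill-formed.
(b) sonority 6-3-3: ill-formed.
(c) sonority 5-3-1: well-formed.
(d) sonority 1-3: ill-formed.
(e) sonority 1-4: ill-formed.
(f) sonority 1-7: ill-formed.
(g) sonority 1-2: ill-formed.

c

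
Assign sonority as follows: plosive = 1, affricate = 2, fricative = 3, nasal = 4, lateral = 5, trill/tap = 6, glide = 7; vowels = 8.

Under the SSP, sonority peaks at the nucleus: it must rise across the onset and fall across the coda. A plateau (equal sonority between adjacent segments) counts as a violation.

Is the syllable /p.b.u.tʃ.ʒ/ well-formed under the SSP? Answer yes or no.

Onset: /p/ is a plosive (sonority 1), /b/ is a plosive (sonority 1); then the nucleus /u/ (sonority 8).
Onset profile 1-1-8 — does not strictly rise throughout.
Coda: /tʃ/ is an affricate (sonority 2), /ʒ/ is a fricative (sonority 3).
Coda profile 8-2-3 — does not strictly fall throughout.

no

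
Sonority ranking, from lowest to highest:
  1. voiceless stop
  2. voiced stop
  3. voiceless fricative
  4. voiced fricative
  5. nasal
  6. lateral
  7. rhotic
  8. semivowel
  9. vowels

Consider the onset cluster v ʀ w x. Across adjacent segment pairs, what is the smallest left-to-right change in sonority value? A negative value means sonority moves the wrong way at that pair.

-5

/v/ is a voiced fricative (sonority 4).
/ʀ/ is a rhotic (sonority 7).
/w/ is a semivowel (sonority 8).
/x/ is a voiceless fricative (sonority 3).
/v/→/ʀ/: change +3.
/ʀ/→/w/: change +1.
/w/→/x/: change -5.
Minimum = -5.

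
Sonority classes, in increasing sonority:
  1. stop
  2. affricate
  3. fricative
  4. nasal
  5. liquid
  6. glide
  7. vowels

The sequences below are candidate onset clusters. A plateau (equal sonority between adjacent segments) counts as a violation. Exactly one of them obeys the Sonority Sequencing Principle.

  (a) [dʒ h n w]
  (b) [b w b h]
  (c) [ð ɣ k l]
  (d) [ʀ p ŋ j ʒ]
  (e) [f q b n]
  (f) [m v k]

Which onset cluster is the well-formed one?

(a) [dʒ h n w]: profile 2-3-4-6 — obeys.
(b) [b w b h]: profile 1-6-1-3 — violates.
(c) [ð ɣ k l]: profile 3-3-1-5 — violates.
(d) [ʀ p ŋ j ʒ]: profile 5-1-4-6-3 — violates.
(e) [f q b n]: profile 3-1-1-4 — violates.
(f) [m v k]: profile 4-3-1 — violates.

a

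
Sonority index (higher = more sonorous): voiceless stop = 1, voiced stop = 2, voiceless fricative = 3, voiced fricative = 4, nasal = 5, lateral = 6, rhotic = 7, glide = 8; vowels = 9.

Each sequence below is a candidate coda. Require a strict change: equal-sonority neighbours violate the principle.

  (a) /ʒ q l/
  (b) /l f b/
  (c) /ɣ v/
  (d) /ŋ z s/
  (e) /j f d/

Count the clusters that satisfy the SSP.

(a) sonority 4-1-6: ill-formed.
(b) sonority 6-3-2: well-formed.
(c) sonority 4-4: ill-formed.
(d) sonority 5-4-3: well-formed.
(e) sonority 8-3-2: well-formed.

3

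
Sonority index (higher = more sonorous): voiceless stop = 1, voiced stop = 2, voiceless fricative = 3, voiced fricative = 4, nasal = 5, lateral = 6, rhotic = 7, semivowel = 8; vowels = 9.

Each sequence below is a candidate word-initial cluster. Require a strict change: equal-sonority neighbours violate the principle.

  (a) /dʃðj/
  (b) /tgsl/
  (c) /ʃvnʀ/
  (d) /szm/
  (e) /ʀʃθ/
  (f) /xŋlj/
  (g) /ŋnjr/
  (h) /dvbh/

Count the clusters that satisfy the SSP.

5

(a) 2-3-4-8 → obeys
(b) 1-2-3-6 → obeys
(c) 3-4-5-7 → obeys
(d) 3-4-5 → obeys
(e) 7-3-3 → violates
(f) 3-5-6-8 → obeys
(g) 5-5-8-7 → violates
(h) 2-4-2-3 → violates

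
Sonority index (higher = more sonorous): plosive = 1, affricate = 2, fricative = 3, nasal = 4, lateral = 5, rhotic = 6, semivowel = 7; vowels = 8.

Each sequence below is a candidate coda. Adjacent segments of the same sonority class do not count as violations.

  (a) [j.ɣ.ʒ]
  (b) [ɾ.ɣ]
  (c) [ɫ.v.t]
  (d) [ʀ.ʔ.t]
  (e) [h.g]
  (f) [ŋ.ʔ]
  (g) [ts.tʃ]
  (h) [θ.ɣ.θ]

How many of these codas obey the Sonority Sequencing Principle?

8

(a) [j.ɣ.ʒ]: profile 7-3-3 — obeys.
(b) [ɾ.ɣ]: profile 6-3 — obeys.
(c) [ɫ.v.t]: profile 5-3-1 — obeys.
(d) [ʀ.ʔ.t]: profile 6-1-1 — obeys.
(e) [h.g]: profile 3-1 — obeys.
(f) [ŋ.ʔ]: profile 4-1 — obeys.
(g) [ts.tʃ]: profile 2-2 — obeys.
(h) [θ.ɣ.θ]: profile 3-3-3 — obeys.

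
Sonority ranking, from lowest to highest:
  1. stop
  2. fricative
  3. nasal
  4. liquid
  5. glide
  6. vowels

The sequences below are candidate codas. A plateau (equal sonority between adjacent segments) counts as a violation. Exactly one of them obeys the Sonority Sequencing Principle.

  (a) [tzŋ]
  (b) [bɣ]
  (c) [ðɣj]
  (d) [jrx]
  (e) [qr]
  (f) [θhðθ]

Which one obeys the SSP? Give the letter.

d

(a) 1-2-3 → violates
(b) 1-2 → violates
(c) 2-2-5 → violates
(d) 5-4-2 → obeys
(e) 1-4 → violates
(f) 2-2-2-2 → violates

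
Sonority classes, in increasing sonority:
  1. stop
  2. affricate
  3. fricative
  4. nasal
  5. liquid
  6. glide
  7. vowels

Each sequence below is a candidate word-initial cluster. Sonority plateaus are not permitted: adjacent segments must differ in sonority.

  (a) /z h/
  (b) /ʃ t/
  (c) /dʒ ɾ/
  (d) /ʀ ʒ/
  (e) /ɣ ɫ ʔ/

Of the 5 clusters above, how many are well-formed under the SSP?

(a) 3-3 → violates
(b) 3-1 → violates
(c) 2-5 → obeys
(d) 5-3 → violates
(e) 3-5-1 → violates

1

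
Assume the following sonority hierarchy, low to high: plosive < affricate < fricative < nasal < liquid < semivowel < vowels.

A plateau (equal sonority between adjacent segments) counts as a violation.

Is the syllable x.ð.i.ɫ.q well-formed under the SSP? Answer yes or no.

no

Onset: /x/ is a fricative (sonority 3), /ð/ is a fricative (sonority 3); then the nucleus /i/ (sonority 7).
Onset profile 3-3-7 — does not strictly rise throughout.
Coda: /ɫ/ is a liquid (sonority 5), /q/ is a plosive (sonority 1).
Coda profile 7-5-1 — falls from the nucleus.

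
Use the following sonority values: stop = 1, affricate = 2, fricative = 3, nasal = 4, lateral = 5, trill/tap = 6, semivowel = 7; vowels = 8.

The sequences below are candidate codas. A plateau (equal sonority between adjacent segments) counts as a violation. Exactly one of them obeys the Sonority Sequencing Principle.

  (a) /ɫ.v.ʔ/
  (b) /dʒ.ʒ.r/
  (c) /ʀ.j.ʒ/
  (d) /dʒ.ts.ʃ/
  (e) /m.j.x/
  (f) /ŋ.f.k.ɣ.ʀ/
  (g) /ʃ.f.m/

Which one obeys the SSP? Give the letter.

a

(a) /ɫ.v.ʔ/: profile 5-3-1 — obeys.
(b) /dʒ.ʒ.r/: profile 2-3-6 — violates.
(c) /ʀ.j.ʒ/: profile 6-7-3 — violates.
(d) /dʒ.ts.ʃ/: profile 2-2-3 — violates.
(e) /m.j.x/: profile 4-7-3 — violates.
(f) /ŋ.f.k.ɣ.ʀ/: profile 4-3-1-3-6 — violates.
(g) /ʃ.f.m/: profile 3-3-4 — violates.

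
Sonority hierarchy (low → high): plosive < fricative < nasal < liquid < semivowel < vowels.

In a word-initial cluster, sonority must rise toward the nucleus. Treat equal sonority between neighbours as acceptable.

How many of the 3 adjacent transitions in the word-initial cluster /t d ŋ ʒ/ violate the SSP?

/t/ is a plosive (sonority 1).
/d/ is a plosive (sonority 1).
/ŋ/ is a nasal (sonority 3).
/ʒ/ is a fricative (sonority 2).
/t/→/d/: 1→1 (plateau, allowed) — ok.
/d/→/ŋ/: 1→3 (rises) — ok.
/ŋ/→/ʒ/: 3→2 (does not rise) — violation.

1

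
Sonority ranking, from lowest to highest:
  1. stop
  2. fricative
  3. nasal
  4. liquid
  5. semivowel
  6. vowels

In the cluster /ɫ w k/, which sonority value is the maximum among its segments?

5

/ɫ/ — liquid, sonority 4.
/w/ — semivowel, sonority 5.
/k/ — stop, sonority 1.
The maximum is 5.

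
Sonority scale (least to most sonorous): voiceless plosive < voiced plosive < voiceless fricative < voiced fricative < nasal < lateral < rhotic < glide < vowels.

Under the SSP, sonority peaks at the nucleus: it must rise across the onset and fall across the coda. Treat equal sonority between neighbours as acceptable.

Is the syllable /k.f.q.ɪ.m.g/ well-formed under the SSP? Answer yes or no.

Onset: /k/ is a voiceless plosive (sonority 1), /f/ is a voiceless fricative (sonority 3), /q/ is a voiceless plosive (sonority 1); then the nucleus /ɪ/ (sonority 9).
Onset profile 1-3-1-9 — does not rise throughout.
Coda: /m/ is a nasal (sonority 5), /g/ is a voiced plosive (sonority 2).
Coda profile 9-5-2 — falls from the nucleus.

no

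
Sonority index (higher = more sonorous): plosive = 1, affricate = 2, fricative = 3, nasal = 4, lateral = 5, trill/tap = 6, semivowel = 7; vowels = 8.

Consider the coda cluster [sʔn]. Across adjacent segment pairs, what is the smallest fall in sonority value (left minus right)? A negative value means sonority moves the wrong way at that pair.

-3

/s/: fricative = 3.
/ʔ/: plosive = 1.
/n/: nasal = 4.
/s/→/ʔ/: change +2.
/ʔ/→/n/: change -3.
Minimum = -3.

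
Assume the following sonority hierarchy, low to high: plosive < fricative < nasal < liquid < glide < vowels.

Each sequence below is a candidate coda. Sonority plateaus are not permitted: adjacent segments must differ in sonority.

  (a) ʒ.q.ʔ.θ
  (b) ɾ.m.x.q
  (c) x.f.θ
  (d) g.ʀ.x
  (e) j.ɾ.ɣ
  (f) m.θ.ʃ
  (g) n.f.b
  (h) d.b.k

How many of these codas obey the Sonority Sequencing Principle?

3

(a) ʒ.q.ʔ.θ: profile 2-1-1-2 — violates.
(b) ɾ.m.x.q: profile 4-3-2-1 — obeys.
(c) x.f.θ: profile 2-2-2 — violates.
(d) g.ʀ.x: profile 1-4-2 — violates.
(e) j.ɾ.ɣ: profile 5-4-2 — obeys.
(f) m.θ.ʃ: profile 3-2-2 — violates.
(g) n.f.b: profile 3-2-1 — obeys.
(h) d.b.k: profile 1-1-1 — violates.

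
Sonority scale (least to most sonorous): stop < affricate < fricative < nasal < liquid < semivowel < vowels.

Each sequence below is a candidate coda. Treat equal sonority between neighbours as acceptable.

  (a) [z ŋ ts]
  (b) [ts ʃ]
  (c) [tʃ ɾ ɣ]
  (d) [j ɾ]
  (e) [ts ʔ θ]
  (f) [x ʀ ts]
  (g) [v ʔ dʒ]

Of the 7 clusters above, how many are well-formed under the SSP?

(a) sonority 3-4-2: ill-formed.
(b) sonority 2-3: ill-formed.
(c) sonority 2-5-3: ill-formed.
(d) sonority 6-5: well-formed.
(e) sonority 2-1-3: ill-formed.
(f) sonority 3-5-2: ill-formed.
(g) sonority 3-1-2: ill-formed.

1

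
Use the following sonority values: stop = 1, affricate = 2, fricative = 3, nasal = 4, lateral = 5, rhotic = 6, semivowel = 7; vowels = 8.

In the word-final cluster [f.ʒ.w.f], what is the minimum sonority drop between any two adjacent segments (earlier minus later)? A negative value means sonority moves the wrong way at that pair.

/f/: fricative = 3.
/ʒ/: fricative = 3.
/w/: semivowel = 7.
/f/: fricative = 3.
/f/→/ʒ/: change +0.
/ʒ/→/w/: change -4.
/w/→/f/: change +4.
Minimum = -4.

-4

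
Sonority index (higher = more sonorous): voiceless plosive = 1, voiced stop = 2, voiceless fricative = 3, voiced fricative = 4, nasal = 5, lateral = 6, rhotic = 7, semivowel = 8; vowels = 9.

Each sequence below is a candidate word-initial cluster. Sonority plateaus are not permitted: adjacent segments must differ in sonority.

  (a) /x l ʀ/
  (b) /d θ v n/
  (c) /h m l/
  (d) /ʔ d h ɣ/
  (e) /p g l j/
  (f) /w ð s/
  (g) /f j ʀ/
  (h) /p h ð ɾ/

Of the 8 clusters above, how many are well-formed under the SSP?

6

(a) 3-6-7 → obeys
(b) 2-3-4-5 → obeys
(c) 3-5-6 → obeys
(d) 1-2-3-4 → obeys
(e) 1-2-6-8 → obeys
(f) 8-4-3 → violates
(g) 3-8-7 → violates
(h) 1-3-4-7 → obeys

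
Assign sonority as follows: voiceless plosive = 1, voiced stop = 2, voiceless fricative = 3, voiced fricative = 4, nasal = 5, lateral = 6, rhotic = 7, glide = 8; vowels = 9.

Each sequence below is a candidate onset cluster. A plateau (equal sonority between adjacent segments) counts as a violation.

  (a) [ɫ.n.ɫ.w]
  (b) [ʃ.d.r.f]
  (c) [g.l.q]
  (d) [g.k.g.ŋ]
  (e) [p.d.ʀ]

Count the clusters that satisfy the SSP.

(a) sonority 6-5-6-8: ill-formed.
(b) sonority 3-2-7-3: ill-formed.
(c) sonority 2-6-1: ill-formed.
(d) sonority 2-1-2-5: ill-formed.
(e) sonority 1-2-7: well-formed.

1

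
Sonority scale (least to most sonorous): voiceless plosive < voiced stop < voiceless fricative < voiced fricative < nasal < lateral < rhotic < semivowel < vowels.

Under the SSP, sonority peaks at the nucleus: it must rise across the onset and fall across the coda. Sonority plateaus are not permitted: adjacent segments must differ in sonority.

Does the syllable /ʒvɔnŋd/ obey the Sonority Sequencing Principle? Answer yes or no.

Onset: /ʒ/ is a voiced fricative (sonority 4), /v/ is a voiced fricative (sonority 4); then the nucleus /ɔ/ (sonority 9).
Onset profile 4-4-9 — does not strictly rise throughout.
Coda: /n/ is a nasal (sonority 5), /ŋ/ is a nasal (sonority 5), /d/ is a voiced stop (sonority 2).
Coda profile 9-5-5-2 — does not strictly fall throughout.

no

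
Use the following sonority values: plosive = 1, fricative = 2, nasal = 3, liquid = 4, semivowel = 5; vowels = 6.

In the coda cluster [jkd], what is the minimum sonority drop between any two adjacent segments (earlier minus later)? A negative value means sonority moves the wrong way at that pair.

/j/ is a semivowel (sonority 5).
/k/ is a plosive (sonority 1).
/d/ is a plosive (sonority 1).
/j/→/k/: change +4.
/k/→/d/: change +0.
Minimum = 0.

0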